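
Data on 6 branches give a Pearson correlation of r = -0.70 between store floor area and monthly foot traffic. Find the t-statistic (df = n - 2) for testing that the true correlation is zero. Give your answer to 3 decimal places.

-1.960

t = r·√(n−2) / √(1−r²) with r = -0.70, n = 6
  = -0.70·√4 / √(1 − 0.4900)
  = -0.70·2.000000 / 0.714143
  = -1.400000 / 0.714143 = -1.960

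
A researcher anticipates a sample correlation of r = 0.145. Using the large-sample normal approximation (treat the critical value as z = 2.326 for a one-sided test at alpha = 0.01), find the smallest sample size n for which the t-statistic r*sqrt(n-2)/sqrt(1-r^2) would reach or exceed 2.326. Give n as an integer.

254

Need r·√(n−2)/√(1−r²) ≥ 2.326
√(n−2) ≥ 2.326·√(1−0.021025) / 0.145 = 2.326·0.989432 / 0.145 = 15.8719
n−2 ≥ 251.9172  ⇒  n ≥ 253.9172
Smallest integer n = 254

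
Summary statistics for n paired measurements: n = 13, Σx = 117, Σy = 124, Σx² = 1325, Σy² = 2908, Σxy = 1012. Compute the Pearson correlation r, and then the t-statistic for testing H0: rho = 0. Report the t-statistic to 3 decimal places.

S_xy = nΣxy − ΣxΣy = 13·1012 − 117·124 = 13156 − 14508 = -1352
S_xx = nΣx² − (Σx)² = 13·1325 − 117² = 17225 − 13689 = 3536
S_yy = nΣy² − (Σy)² = 13·2908 − 124² = 37804 − 15376 = 22428
r = S_xy / √(S_xx·S_yy) = -1352 / √(3536·22428) = -1352 / √79305408 = -1352 / 8905.3584 = -0.1518
t = r·√(n−2)/√(1−r²) = -0.1518·√11 / √(1−0.023043) = -0.503464 / 0.988411 = -0.509

-0.509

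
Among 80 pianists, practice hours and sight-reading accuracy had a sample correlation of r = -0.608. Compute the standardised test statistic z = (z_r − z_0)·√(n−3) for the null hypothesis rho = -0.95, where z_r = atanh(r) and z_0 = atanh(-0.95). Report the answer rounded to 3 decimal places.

9.881

Fisher z: atanh(-0.608) = -0.705742, atanh(-0.95) = -1.831781
z = (z_r − z_0)·√(n−3) = (-0.705742 − (-1.831781))·√77 = 1.126039 · 8.774964 = 9.881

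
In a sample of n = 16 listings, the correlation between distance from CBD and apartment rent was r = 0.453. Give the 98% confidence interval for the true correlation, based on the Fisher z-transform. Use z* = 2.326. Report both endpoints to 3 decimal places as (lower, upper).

(-0.155, 0.812)

z_r = atanh(0.453) = 0.488468;  SE = 1/√(n−3) = 1/√13 = 0.277350
z-limits: 0.488468 ± 2.326·0.277350 = 0.488468 ± 0.645116 = [-0.156648, 1.133584]
ρ-limits: (tanh -0.156648, tanh 1.133584) = (-0.155, 0.812)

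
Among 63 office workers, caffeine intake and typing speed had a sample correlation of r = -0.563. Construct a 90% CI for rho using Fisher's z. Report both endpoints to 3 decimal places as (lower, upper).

Fisher z: z_r = atanh(r) = ½·ln((1+(-0.563))/(1−(-0.563))) = -0.637215
SE(z) = 1/√(n−3) = 1/√60 = 0.129099
90% ⇒ z* = 1.645; margin = 1.645·0.129099 = 0.212368
CI on z-scale: (-0.849583, -0.424847)
Back-transform: tanh(-0.849583) = -0.690852, tanh(-0.424847) = -0.401006

(-0.691, -0.401)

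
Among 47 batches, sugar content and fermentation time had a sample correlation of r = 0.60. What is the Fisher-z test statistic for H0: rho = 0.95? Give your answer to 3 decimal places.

z_r = atanh(0.60) = 0.693147,  z_0 = atanh(0.95) = 1.831781
SE = 1/√(n−3) = 1/√44 = 0.150756
z = (z_r − z_0)/SE = (0.693147 − 1.831781) / 0.150756 = -1.138634 / 0.150756 = -7.553

-7.553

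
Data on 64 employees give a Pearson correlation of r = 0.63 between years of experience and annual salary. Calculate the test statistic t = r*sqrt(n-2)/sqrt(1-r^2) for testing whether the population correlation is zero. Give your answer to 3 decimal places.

6.388

t = r·√(n−2) / √(1−r²) with r = 0.63, n = 64
  = 0.63·√62 / √(1 − 0.3969)
  = 0.63·7.874008 / 0.776595
  = 4.960625 / 0.776595 = 6.388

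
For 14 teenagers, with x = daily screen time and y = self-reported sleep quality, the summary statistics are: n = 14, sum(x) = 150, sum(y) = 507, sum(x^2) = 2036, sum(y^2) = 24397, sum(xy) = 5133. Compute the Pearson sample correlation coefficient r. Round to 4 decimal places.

S_xy = nΣxy − ΣxΣy = 14·5133 − 150·507 = 71862 − 76050 = -4188
S_xx = nΣx² − (Σx)² = 14·2036 − 150² = 28504 − 22500 = 6004
S_yy = nΣy² − (Σy)² = 14·24397 − 507² = 341558 − 257049 = 84509
r = S_xy / √(S_xx·S_yy) = -4188 / √(6004·84509) = -4188 / √507392036 = -4188 / 22525.3643 = -0.1859

-0.1859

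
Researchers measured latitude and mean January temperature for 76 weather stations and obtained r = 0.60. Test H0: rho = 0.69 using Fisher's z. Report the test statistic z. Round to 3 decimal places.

-1.323

z_r = atanh(0.60) = 0.693147,  z_0 = atanh(0.69) = 0.847956
SE = 1/√(n−3) = 1/√73 = 0.117041
z = (z_r − z_0)/SE = (0.693147 − 0.847956) / 0.117041 = -0.154809 / 0.117041 = -1.323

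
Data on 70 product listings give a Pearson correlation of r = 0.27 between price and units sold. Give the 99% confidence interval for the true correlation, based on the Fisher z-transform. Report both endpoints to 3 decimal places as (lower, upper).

(-0.038, 0.531)

Fisher z: z_r = atanh(r) = ½·ln((1+0.27)/(1−0.27)) = 0.276864
SE(z) = 1/√(n−3) = 1/√67 = 0.122169
99% ⇒ z* = 2.576; margin = 2.576·0.122169 = 0.314707
CI on z-scale: (-0.037843, 0.591571)
Back-transform: tanh(-0.037843) = -0.037825, tanh(0.591571) = 0.531025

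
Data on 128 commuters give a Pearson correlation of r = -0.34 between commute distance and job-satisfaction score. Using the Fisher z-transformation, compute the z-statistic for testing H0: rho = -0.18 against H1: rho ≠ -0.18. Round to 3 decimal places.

z_r = atanh(-0.34) = -0.354093,  z_0 = atanh(-0.18) = -0.181983
SE = 1/√(n−3) = 1/√125 = 0.089443
z = (z_r − z_0)/SE = (-0.354093 − (-0.181983)) / 0.089443 = -0.172110 / 0.089443 = -1.924

-1.924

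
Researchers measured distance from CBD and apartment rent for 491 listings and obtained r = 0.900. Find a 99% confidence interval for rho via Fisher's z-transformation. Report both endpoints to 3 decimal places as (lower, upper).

z_r = atanh(0.900) = 1.472219;  SE = 1/√(n−3) = 1/√488 = 0.045268
z-limits: 1.472219 ± 2.576·0.045268 = 1.472219 ± 0.116610 = [1.355609, 1.588829]
ρ-limits: (tanh 1.355609, tanh 1.588829) = (0.875, 0.920)

(0.875, 0.920)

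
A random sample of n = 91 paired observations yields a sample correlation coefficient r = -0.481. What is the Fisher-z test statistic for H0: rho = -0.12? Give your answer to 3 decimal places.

z_r = atanh(-0.481) = -0.524284,  z_0 = atanh(-0.12) = -0.120581
SE = 1/√(n−3) = 1/√88 = 0.106600
z = (z_r − z_0)/SE = (-0.524284 − (-0.120581)) / 0.106600 = -0.403703 / 0.106600 = -3.787

-3.787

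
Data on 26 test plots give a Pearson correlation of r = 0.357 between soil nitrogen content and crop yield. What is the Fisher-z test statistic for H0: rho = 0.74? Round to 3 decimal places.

-2.767

z_r = atanh(0.357) = 0.373443,  z_0 = atanh(0.74) = 0.950479
SE = 1/√(n−3) = 1/√23 = 0.208514
z = (z_r − z_0)/SE = (0.373443 − 0.950479) / 0.208514 = -0.577036 / 0.208514 = -2.767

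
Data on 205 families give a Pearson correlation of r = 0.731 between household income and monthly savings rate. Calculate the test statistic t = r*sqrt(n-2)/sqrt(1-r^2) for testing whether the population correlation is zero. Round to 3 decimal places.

1 − r² = 1 − 0.534361 = 0.465639;  √(1−r²) = 0.682377
√(n−2) = √203 = 14.247807
t = r·√(n−2)/√(1−r²) = 0.731 · 14.247807 / 0.682377 = 15.263

15.263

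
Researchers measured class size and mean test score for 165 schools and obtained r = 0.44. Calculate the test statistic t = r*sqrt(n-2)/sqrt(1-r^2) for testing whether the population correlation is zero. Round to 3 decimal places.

1 − r² = 1 − 0.1936 = 0.8064;  √(1−r²) = 0.897998
√(n−2) = √163 = 12.767145
t = r·√(n−2)/√(1−r²) = 0.44 · 12.767145 / 0.897998 = 6.256

6.256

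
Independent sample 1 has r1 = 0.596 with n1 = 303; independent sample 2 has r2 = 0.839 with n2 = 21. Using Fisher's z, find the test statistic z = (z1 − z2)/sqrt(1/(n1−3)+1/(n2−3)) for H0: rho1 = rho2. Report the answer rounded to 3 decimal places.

z1 = atanh(0.596) = 0.686920,  z2 = atanh(0.839) = 1.217786
SE = √(1/(n1−3) + 1/(n2−3)) = √(1/300 + 1/18) = √(0.0033333 + 0.0555556) = √0.0588889 = 0.242670
z = (z1 − z2)/SE = (0.686920 − 1.217786) / 0.242670 = -0.530866 / 0.242670 = -2.188

-2.188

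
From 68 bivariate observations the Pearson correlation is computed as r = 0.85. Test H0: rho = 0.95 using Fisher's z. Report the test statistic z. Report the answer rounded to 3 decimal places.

-4.641

z_r = atanh(0.85) = 1.256153,  z_0 = atanh(0.95) = 1.831781
SE = 1/√(n−3) = 1/√65 = 0.124035
z = (z_r − z_0)/SE = (1.256153 − 1.831781) / 0.124035 = -0.575628 / 0.124035 = -4.641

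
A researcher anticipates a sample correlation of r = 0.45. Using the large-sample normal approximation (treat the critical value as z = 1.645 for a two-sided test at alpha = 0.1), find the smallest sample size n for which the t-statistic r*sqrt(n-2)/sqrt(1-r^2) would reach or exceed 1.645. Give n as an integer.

r√(n−2)/√(1−r²) ≥ 1.645  ⇔  n−2 ≥ (1.645)²·(1−r²)/r²
(1−r²)/r² = (1−0.2025)/0.2025 = 3.9383
n ≥ 2 + 2.706025·3.9383 = 2 + 10.6571 = 12.6571
⌈12.6571⌉ = 13

13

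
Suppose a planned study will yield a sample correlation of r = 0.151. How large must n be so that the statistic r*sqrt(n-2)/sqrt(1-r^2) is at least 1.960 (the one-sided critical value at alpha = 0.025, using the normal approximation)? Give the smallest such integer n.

167

Need r·√(n−2)/√(1−r²) ≥ 1.960
√(n−2) ≥ 1.960·√(1−0.022801) / 0.151 = 1.960·0.988534 / 0.151 = 12.8313
n−2 ≥ 164.6423  ⇒  n ≥ 166.6423
Smallest integer n = 167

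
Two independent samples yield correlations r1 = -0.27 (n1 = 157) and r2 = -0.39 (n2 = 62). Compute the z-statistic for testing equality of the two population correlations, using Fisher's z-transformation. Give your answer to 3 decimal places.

0.881

z1 = atanh(-0.27) = -0.276864,  z2 = atanh(-0.39) = -0.411800
SE = √(1/(n1−3) + 1/(n2−3)) = √(1/154 + 1/59) = √(0.0064935 + 0.0169492) = √0.0234427 = 0.153110
z = (z1 − z2)/SE = (-0.276864 − (-0.411800)) / 0.153110 = 0.134936 / 0.153110 = 0.881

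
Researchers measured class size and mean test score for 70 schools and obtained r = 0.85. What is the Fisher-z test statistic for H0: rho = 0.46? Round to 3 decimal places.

z_r = atanh(0.85) = 1.256153,  z_0 = atanh(0.46) = 0.497311
SE = 1/√(n−3) = 1/√67 = 0.122169
z = (z_r − z_0)/SE = (1.256153 − 0.497311) / 0.122169 = 0.758842 / 0.122169 = 6.211

6.211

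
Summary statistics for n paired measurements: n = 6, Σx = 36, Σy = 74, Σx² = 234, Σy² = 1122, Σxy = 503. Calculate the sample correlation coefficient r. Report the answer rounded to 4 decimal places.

S_xy = nΣxy − ΣxΣy = 6·503 − 36·74 = 3018 − 2664 = 354
S_xx = nΣx² − (Σx)² = 6·234 − 36² = 1404 − 1296 = 108
S_yy = nΣy² − (Σy)² = 6·1122 − 74² = 6732 − 5476 = 1256
r = S_xy / √(S_xx·S_yy) = 354 / √(108·1256) = 354 / √135648 = 354 / 368.3042 = 0.9612

0.9612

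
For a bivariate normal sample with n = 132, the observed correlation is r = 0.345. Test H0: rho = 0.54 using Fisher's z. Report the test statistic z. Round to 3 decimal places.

-2.776

z_r = atanh(0.345) = 0.359757,  z_0 = atanh(0.54) = 0.604156
SE = 1/√(n−3) = 1/√129 = 0.088045
z = (z_r − z_0)/SE = (0.359757 − 0.604156) / 0.088045 = -0.244399 / 0.088045 = -2.776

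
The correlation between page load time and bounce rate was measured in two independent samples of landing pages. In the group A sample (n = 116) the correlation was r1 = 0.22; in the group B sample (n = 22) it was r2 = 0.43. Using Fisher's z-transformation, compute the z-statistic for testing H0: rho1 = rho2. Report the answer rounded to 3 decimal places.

-0.953

z1 = atanh(0.22) = 0.223656,  z2 = atanh(0.43) = 0.459897
SE = √(1/(n1−3) + 1/(n2−3)) = √(1/113 + 1/19) = √(0.0088496 + 0.0526316) = √0.0614812 = 0.247954
z = (z1 − z2)/SE = (0.223656 − 0.459897) / 0.247954 = -0.236241 / 0.247954 = -0.953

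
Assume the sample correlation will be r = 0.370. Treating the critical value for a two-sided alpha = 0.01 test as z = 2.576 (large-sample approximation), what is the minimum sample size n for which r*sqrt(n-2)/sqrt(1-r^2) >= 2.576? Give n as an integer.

Need r·√(n−2)/√(1−r²) ≥ 2.576
√(n−2) ≥ 2.576·√(1−0.136900) / 0.370 = 2.576·0.929032 / 0.370 = 6.4681
n−2 ≥ 41.8363  ⇒  n ≥ 43.8363
Smallest integer n = 44

44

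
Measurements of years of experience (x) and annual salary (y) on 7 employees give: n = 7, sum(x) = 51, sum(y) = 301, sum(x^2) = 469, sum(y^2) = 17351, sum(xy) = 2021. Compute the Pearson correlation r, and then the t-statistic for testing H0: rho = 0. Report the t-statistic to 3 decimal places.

-0.608

S_xy = nΣxy − ΣxΣy = 7·2021 − 51·301 = 14147 − 15351 = -1204
S_xx = nΣx² − (Σx)² = 7·469 − 51² = 3283 − 2601 = 682
S_yy = nΣy² − (Σy)² = 7·17351 − 301² = 121457 − 90601 = 30856
r = S_xy / √(S_xx·S_yy) = -1204 / √(682·30856) = -1204 / √21043792 = -1204 / 4587.3513 = -0.2625
t = r·√(n−2)/√(1−r²) = -0.2625·√5 / √(1−0.068906) = -0.586968 / 0.964932 = -0.608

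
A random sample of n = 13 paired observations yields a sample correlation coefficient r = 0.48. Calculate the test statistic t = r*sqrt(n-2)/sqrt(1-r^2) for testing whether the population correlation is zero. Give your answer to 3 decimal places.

1.815

1 − r² = 1 − 0.2304 = 0.7696;  √(1−r²) = 0.877268
√(n−2) = √11 = 3.316625
t = r·√(n−2)/√(1−r²) = 0.48 · 3.316625 / 0.877268 = 1.815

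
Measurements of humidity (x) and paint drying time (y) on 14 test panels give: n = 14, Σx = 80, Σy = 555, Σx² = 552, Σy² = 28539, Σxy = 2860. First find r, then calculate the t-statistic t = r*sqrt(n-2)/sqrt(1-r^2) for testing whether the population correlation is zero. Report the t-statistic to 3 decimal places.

S_xy = nΣxy − ΣxΣy = 14·2860 − 80·555 = 40040 − 44400 = -4360
S_xx = nΣx² − (Σx)² = 14·552 − 80² = 7728 − 6400 = 1328
S_yy = nΣy² − (Σy)² = 14·28539 − 555² = 399546 − 308025 = 91521
r = S_xy / √(S_xx·S_yy) = -4360 / √(1328·91521) = -4360 / √121539888 = -4360 / 11024.5131 = -0.3955
t = r·√(n−2)/√(1−r²) = -0.3955·√12 / √(1−0.156420) = -1.370052 / 0.918466 = -1.492

-1.492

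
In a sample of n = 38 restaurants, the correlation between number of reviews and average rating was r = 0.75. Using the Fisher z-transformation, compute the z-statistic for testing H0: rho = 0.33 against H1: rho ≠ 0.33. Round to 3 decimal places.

Fisher z: atanh(0.75) = 0.972955, atanh(0.33) = 0.342828
z = (z_r − z_0)·√(n−3) = (0.972955 − 0.342828)·√35 = 0.630127 · 5.916080 = 3.728

3.728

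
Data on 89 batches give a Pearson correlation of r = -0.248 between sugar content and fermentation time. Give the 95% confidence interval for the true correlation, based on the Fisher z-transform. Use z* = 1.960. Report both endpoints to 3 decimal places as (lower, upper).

(-0.434, -0.042)

z_r = atanh(-0.248) = -0.253281;  SE = 1/√(n−3) = 1/√86 = 0.107833
z-limits: -0.253281 ± 1.960·0.107833 = -0.253281 ± 0.211353 = [-0.464634, -0.041928]
ρ-limits: (tanh -0.464634, tanh -0.041928) = (-0.434, -0.042)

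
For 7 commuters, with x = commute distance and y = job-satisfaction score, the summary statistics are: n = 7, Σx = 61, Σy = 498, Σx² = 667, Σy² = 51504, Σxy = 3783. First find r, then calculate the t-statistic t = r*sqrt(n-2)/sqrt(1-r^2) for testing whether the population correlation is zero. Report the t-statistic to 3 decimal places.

-0.911

S_xy = nΣxy − ΣxΣy = 7·3783 − 61·498 = 26481 − 30378 = -3897
S_xx = nΣx² − (Σx)² = 7·667 − 61² = 4669 − 3721 = 948
S_yy = nΣy² − (Σy)² = 7·51504 − 498² = 360528 − 248004 = 112524
r = S_xy / √(S_xx·S_yy) = -3897 / √(948·112524) = -3897 / √106672752 = -3897 / 10328.2502 = -0.3773
t = r·√(n−2)/√(1−r²) = -0.3773·√5 / √(1−0.142355) = -0.843668 / 0.926091 = -0.911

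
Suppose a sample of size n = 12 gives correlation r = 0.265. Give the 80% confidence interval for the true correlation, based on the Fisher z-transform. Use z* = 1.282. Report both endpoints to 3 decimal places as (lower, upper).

z_r = atanh(0.265) = 0.271478;  SE = 1/√(n−3) = 1/√9 = 0.333333
z-limits: 0.271478 ± 1.282·0.333333 = 0.271478 ± 0.427333 = [-0.155855, 0.698811]
ρ-limits: (tanh -0.155855, tanh 0.698811) = (-0.155, 0.604)

(-0.155, 0.604)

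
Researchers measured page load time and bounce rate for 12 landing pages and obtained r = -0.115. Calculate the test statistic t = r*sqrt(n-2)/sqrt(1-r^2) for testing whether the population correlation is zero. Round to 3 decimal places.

1 − r² = 1 − 0.013225 = 0.986775;  √(1−r²) = 0.993365
√(n−2) = √10 = 3.162278
t = r·√(n−2)/√(1−r²) = -0.115 · 3.162278 / 0.993365 = -0.366

-0.366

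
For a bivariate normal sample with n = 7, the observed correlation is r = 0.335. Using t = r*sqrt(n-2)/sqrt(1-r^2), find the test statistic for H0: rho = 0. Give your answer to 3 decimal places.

0.795

1 − r² = 1 − 0.112225 = 0.887775;  √(1−r²) = 0.942218
√(n−2) = √5 = 2.236068
t = r·√(n−2)/√(1−r²) = 0.335 · 2.236068 / 0.942218 = 0.795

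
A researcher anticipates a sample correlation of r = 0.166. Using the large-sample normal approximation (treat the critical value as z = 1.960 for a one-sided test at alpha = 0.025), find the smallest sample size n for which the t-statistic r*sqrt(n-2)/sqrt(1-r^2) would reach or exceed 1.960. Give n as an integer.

138

Need r·√(n−2)/√(1−r²) ≥ 1.960
√(n−2) ≥ 1.960·√(1−0.027556) / 0.166 = 1.960·0.986126 / 0.166 = 11.6434
n−2 ≥ 135.5688  ⇒  n ≥ 137.5688
Smallest integer n = 138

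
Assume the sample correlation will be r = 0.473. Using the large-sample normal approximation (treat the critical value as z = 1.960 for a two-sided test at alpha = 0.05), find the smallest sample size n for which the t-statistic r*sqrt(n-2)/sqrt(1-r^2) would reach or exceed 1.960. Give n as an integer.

16

Need r·√(n−2)/√(1−r²) ≥ 1.960
√(n−2) ≥ 1.960·√(1−0.223729) / 0.473 = 1.960·0.881062 / 0.473 = 3.6509
n−2 ≥ 13.3291  ⇒  n ≥ 15.3291
Smallest integer n = 16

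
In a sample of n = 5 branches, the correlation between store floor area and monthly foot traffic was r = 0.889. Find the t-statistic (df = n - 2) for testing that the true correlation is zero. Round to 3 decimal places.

t = r·√(n−2) / √(1−r²) with r = 0.889, n = 5
  = 0.889·√3 / √(1 − 0.790321)
  = 0.889·1.732051 / 0.457907
  = 1.539793 / 0.457907 = 3.363

3.363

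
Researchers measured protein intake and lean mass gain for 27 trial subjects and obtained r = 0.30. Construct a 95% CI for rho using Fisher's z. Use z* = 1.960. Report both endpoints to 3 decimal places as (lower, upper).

z_r = atanh(0.30) = 0.309520;  SE = 1/√(n−3) = 1/√24 = 0.204124
z-limits: 0.309520 ± 1.960·0.204124 = 0.309520 ± 0.400083 = [-0.090563, 0.709603]
ρ-limits: (tanh -0.090563, tanh 0.709603) = (-0.090, 0.610)

(-0.090, 0.610)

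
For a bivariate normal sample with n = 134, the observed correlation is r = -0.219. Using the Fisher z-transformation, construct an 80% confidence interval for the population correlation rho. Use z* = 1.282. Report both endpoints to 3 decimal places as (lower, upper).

z_r = atanh(-0.219) = -0.222605;  SE = 1/√(n−3) = 1/√131 = 0.087370
z-limits: -0.222605 ± 1.282·0.087370 = -0.222605 ± 0.112008 = [-0.334613, -0.110597]
ρ-limits: (tanh -0.334613, tanh -0.110597) = (-0.323, -0.110)

(-0.323, -0.110)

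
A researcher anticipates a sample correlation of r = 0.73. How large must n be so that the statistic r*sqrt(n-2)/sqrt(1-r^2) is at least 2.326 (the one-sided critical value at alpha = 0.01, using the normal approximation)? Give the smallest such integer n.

7

r√(n−2)/√(1−r²) ≥ 2.326  ⇔  n−2 ≥ (2.326)²·(1−r²)/r²
(1−r²)/r² = (1−0.5329)/0.5329 = 0.8765
n ≥ 2 + 5.410276·0.8765 = 2 + 4.7421 = 6.7421
⌈6.7421⌉ = 7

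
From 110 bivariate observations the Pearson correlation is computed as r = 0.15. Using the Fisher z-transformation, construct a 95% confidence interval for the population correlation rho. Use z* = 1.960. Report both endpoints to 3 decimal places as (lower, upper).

Fisher z: z_r = atanh(r) = ½·ln((1+0.15)/(1−0.15)) = 0.151140
SE(z) = 1/√(n−3) = 1/√107 = 0.096674
95% ⇒ z* = 1.960; margin = 1.960·0.096674 = 0.189481
CI on z-scale: (-0.038341, 0.340621)
Back-transform: tanh(-0.038341) = -0.038322, tanh(0.340621) = 0.328032

(-0.038, 0.328)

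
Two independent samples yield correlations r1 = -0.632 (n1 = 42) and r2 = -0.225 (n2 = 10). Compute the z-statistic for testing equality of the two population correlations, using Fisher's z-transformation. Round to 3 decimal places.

Fisher z-transforms: z1 = atanh(-0.632) = -0.744739, z2 = atanh(-0.225) = -0.228917; difference d = -0.515822
Var(d) = 1/39 + 1/7 = 0.0256410 + 0.1428571 = 0.1684981
z = d/√Var(d) = -0.515822 / √0.1684981 = -0.515822 / 0.410485 = -1.257

-1.257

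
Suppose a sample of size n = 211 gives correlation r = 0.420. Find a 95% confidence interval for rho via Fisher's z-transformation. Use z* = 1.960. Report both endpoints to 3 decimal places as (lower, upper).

(0.302, 0.525)

z_r = atanh(0.420) = 0.447692;  SE = 1/√(n−3) = 1/√208 = 0.069338
z-limits: 0.447692 ± 1.960·0.069338 = 0.447692 ± 0.135902 = [0.311790, 0.583594]
ρ-limits: (tanh 0.311790, tanh 0.583594) = (0.302, 0.525)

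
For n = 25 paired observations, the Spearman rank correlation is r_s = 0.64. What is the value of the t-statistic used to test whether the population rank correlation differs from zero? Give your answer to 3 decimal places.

3.995

1 − r_s² = 1 − 0.4096 = 0.5904;  √(1−r_s²) = 0.768375
√(n−2) = √23 = 4.795832
t = r_s·√(n−2)/√(1−r_s²) = 0.64 · 4.795832 / 0.768375 = 3.995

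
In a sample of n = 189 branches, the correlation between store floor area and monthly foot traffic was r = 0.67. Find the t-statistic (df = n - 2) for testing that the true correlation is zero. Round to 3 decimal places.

1 − r² = 1 − 0.4489 = 0.5511;  √(1−r²) = 0.742361
√(n−2) = √187 = 13.674794
t = r·√(n−2)/√(1−r²) = 0.67 · 13.674794 / 0.742361 = 12.342

12.342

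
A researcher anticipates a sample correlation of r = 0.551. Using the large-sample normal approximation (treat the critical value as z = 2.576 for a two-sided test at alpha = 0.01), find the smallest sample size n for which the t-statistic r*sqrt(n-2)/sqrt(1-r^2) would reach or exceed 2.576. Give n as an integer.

Need r·√(n−2)/√(1−r²) ≥ 2.576
√(n−2) ≥ 2.576·√(1−0.303601) / 0.551 = 2.576·0.834505 / 0.551 = 3.9014
n−2 ≥ 15.2209  ⇒  n ≥ 17.2209
Smallest integer n = 18

18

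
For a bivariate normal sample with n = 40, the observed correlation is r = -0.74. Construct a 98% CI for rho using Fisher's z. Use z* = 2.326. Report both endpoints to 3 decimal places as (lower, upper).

(-0.870, -0.514)

Fisher z: z_r = atanh(r) = ½·ln((1+(-0.74))/(1−(-0.74))) = -0.950479
SE(z) = 1/√(n−3) = 1/√37 = 0.164399
98% ⇒ z* = 2.326; margin = 2.326·0.164399 = 0.382392
CI on z-scale: (-1.332871, -0.568087)
Back-transform: tanh(-1.332871) = -0.869949, tanh(-0.568087) = -0.513953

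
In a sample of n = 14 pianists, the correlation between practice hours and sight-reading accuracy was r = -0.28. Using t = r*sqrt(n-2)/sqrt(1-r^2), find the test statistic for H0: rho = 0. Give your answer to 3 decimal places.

t = r·√(n−2) / √(1−r²) with r = -0.28, n = 14
  = -0.28·√12 / √(1 − 0.0784)
  = -0.28·3.464102 / 0.960000
  = -0.969949 / 0.960000 = -1.010

-1.010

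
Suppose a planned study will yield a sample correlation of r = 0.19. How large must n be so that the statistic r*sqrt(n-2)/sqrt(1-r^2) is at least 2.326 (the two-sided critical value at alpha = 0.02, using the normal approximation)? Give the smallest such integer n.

r√(n−2)/√(1−r²) ≥ 2.326  ⇔  n−2 ≥ (2.326)²·(1−r²)/r²
(1−r²)/r² = (1−0.0361)/0.0361 = 26.7008
n ≥ 2 + 5.410276·26.7008 = 2 + 144.4587 = 146.4587
⌈146.4587⌉ = 147

147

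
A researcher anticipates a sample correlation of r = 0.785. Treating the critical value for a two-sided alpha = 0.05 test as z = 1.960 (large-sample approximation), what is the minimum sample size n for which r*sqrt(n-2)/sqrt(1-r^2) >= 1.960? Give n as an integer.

r√(n−2)/√(1−r²) ≥ 1.960  ⇔  n−2 ≥ (1.960)²·(1−r²)/r²
(1−r²)/r² = (1−0.616225)/0.616225 = 0.6228
n ≥ 2 + 3.8416·0.6228 = 2 + 2.3925 = 4.3925
⌈4.3925⌉ = 5

5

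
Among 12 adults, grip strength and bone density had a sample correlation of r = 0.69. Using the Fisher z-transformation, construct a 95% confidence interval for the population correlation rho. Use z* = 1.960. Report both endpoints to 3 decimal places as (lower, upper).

z_r = atanh(0.69) = 0.847956;  SE = 1/√(n−3) = 1/√9 = 0.333333
z-limits: 0.847956 ± 1.960·0.333333 = 0.847956 ± 0.653333 = [0.194623, 1.501289]
ρ-limits: (tanh 0.194623, tanh 1.501289) = (0.192, 0.905)

(0.192, 0.905)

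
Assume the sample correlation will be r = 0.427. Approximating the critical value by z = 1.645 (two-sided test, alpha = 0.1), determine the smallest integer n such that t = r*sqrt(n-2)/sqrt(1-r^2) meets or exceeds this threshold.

15

r√(n−2)/√(1−r²) ≥ 1.645  ⇔  n−2 ≥ (1.645)²·(1−r²)/r²
(1−r²)/r² = (1−0.182329)/0.182329 = 4.4846
n ≥ 2 + 2.706025·4.4846 = 2 + 12.1354 = 14.1354
⌈14.1354⌉ = 15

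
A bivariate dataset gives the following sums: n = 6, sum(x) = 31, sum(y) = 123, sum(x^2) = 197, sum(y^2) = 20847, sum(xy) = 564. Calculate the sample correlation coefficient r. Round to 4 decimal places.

-0.0870

S_xy = nΣxy − ΣxΣy = 6·564 − 31·123 = 3384 − 3813 = -429
S_xx = nΣx² − (Σx)² = 6·197 − 31² = 1182 − 961 = 221
S_yy = nΣy² − (Σy)² = 6·20847 − 123² = 125082 − 15129 = 109953
r = S_xy / √(S_xx·S_yy) = -429 / √(221·109953) = -429 / √24299613 = -429 / 4929.4638 = -0.0870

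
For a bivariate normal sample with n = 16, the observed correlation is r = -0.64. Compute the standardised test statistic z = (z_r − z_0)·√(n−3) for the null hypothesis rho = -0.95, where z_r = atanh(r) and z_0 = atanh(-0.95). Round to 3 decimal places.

z_r = atanh(-0.64) = -0.758174,  z_0 = atanh(-0.95) = -1.831781
SE = 1/√(n−3) = 1/√13 = 0.277350
z = (z_r − z_0)/SE = (-0.758174 − (-1.831781)) / 0.277350 = 1.073607 / 0.277350 = 3.871

3.871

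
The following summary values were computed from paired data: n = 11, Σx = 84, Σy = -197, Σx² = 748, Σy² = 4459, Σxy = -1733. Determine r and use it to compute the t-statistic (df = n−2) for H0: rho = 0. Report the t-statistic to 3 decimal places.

Numerator: nΣxy − (Σx)(Σy) = 11·(-1733) − (84)(-197) = -2515
Denominator: √[(nΣx²−(Σx)²)(nΣy²−(Σy)²)]
  nΣx²−(Σx)² = 11·748 − 7056 = 1172;  nΣy²−(Σy)² = 11·4459 − 38809 = 10240
  √(1172·10240) = √12001280 = 3464.2864
r = -2515 / 3464.2864 = -0.7260
t = r·√(n−2)/√(1−r²) = -0.7260·√9 / √(1−0.527076) = -2.178000 / 0.687695 = -3.167

-3.167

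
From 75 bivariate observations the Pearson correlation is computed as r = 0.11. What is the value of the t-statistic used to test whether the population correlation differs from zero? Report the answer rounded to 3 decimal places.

0.946

1 − r² = 1 − 0.0121 = 0.9879;  √(1−r²) = 0.993932
√(n−2) = √73 = 8.544004
t = r·√(n−2)/√(1−r²) = 0.11 · 8.544004 / 0.993932 = 0.946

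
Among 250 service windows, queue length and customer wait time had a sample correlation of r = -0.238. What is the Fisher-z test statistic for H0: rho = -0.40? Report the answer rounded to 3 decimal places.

z_r = atanh(-0.238) = -0.242653,  z_0 = atanh(-0.40) = -0.423649
SE = 1/√(n−3) = 1/√247 = 0.063628
z = (z_r − z_0)/SE = (-0.242653 − (-0.423649)) / 0.063628 = 0.180996 / 0.063628 = 2.845

2.845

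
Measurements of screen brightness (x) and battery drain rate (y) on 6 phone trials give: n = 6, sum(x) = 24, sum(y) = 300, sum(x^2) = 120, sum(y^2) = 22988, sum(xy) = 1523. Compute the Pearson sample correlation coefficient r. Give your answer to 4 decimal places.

Numerator: nΣxy − (Σx)(Σy) = 6·1523 − (24)(300) = 1938
Denominator: √[(nΣx²−(Σx)²)(nΣy²−(Σy)²)]
  nΣx²−(Σx)² = 6·120 − 576 = 144;  nΣy²−(Σy)² = 6·22988 − 90000 = 47928
  √(144·47928) = √6901632 = 2627.0957
r = 1938 / 2627.0957 = 0.7377

0.7377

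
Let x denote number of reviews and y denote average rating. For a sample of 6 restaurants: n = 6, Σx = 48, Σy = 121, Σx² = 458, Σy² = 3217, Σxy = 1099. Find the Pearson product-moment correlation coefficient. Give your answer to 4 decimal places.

0.5464

S_xy = nΣxy − ΣxΣy = 6·1099 − 48·121 = 6594 − 5808 = 786
S_xx = nΣx² − (Σx)² = 6·458 − 48² = 2748 − 2304 = 444
S_yy = nΣy² − (Σy)² = 6·3217 − 121² = 19302 − 14641 = 4661
r = S_xy / √(S_xx·S_yy) = 786 / √(444·4661) = 786 / √2069484 = 786 / 1438.5701 = 0.5464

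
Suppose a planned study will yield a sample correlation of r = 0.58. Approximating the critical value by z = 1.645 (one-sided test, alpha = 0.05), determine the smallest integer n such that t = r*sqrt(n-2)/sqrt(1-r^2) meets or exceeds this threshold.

Need r·√(n−2)/√(1−r²) ≥ 1.645
√(n−2) ≥ 1.645·√(1−0.3364) / 0.58 = 1.645·0.814616 / 0.58 = 2.3104
n−2 ≥ 5.3379  ⇒  n ≥ 7.3379
Smallest integer n = 8

8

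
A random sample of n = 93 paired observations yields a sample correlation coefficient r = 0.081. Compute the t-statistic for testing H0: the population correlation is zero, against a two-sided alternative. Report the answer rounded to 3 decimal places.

0.775

t = r·√(n−2) / √(1−r²) with r = 0.081, n = 93
  = 0.081·√91 / √(1 − 0.006561)
  = 0.081·9.539392 / 0.996714
  = 0.772691 / 0.996714 = 0.775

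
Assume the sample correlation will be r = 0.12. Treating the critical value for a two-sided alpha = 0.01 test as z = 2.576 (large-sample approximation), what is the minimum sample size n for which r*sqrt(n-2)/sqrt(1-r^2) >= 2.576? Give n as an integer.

457

Need r·√(n−2)/√(1−r²) ≥ 2.576
√(n−2) ≥ 2.576·√(1−0.0144) / 0.12 = 2.576·0.992774 / 0.12 = 21.3115
n−2 ≥ 454.1800  ⇒  n ≥ 456.1800
Smallest integer n = 457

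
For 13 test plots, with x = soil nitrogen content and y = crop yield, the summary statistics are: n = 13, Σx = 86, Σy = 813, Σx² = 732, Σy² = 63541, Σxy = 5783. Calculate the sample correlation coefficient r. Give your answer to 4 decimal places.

0.2812

S_xy = nΣxy − ΣxΣy = 13·5783 − 86·813 = 75179 − 69918 = 5261
S_xx = nΣx² − (Σx)² = 13·732 − 86² = 9516 − 7396 = 2120
S_yy = nΣy² − (Σy)² = 13·63541 − 813² = 826033 − 660969 = 165064
r = S_xy / √(S_xx·S_yy) = 5261 / √(2120·165064) = 5261 / √349935680 = 5261 / 18706.5678 = 0.2812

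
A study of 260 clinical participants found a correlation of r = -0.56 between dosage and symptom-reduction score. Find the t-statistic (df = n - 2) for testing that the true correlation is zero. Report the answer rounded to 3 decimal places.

1 − r² = 1 − 0.3136 = 0.6864;  √(1−r²) = 0.828493
√(n−2) = √258 = 16.062378
t = r·√(n−2)/√(1−r²) = -0.56 · 16.062378 / 0.828493 = -10.857

-10.857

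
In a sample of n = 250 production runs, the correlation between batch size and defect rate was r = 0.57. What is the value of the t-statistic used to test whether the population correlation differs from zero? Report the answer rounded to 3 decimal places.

10.925

1 − r² = 1 − 0.3249 = 0.6751;  √(1−r²) = 0.821645
√(n−2) = √248 = 15.748016
t = r·√(n−2)/√(1−r²) = 0.57 · 15.748016 / 0.821645 = 10.925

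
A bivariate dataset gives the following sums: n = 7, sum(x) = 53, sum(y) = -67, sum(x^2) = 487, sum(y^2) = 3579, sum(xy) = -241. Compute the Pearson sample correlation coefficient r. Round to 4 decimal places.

Numerator: nΣxy − (Σx)(Σy) = 7·(-241) − (53)(-67) = 1864
Denominator: √[(nΣx²−(Σx)²)(nΣy²−(Σy)²)]
  nΣx²−(Σx)² = 7·487 − 2809 = 600;  nΣy²−(Σy)² = 7·3579 − 4489 = 20564
  √(600·20564) = √12338400 = 3512.6059
r = 1864 / 3512.6059 = 0.5307

0.5307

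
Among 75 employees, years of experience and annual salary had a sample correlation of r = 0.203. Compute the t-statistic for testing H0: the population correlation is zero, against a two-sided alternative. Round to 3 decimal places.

1.771

1 − r² = 1 − 0.041209 = 0.958791;  √(1−r²) = 0.979179
√(n−2) = √73 = 8.544004
t = r·√(n−2)/√(1−r²) = 0.203 · 8.544004 / 0.979179 = 1.771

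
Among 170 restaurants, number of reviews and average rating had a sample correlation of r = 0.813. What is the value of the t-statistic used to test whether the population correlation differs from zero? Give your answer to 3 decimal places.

18.098

t = r·√(n−2) / √(1−r²) with r = 0.813, n = 170
  = 0.813·√168 / √(1 − 0.660969)
  = 0.813·12.961481 / 0.582264
  = 10.537684 / 0.582264 = 18.098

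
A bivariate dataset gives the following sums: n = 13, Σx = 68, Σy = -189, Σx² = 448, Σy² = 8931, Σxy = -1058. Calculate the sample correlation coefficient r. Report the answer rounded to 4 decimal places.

-0.0918

Numerator: nΣxy − (Σx)(Σy) = 13·(-1058) − (68)(-189) = -902
Denominator: √[(nΣx²−(Σx)²)(nΣy²−(Σy)²)]
  nΣx²−(Σx)² = 13·448 − 4624 = 1200;  nΣy²−(Σy)² = 13·8931 − 35721 = 80382
  √(1200·80382) = √96458400 = 9821.3237
r = -902 / 9821.3237 = -0.0918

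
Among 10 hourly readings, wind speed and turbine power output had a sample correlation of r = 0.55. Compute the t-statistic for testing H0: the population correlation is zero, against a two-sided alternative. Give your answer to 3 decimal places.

t = r·√(n−2) / √(1−r²) with r = 0.55, n = 10
  = 0.55·√8 / √(1 − 0.3025)
  = 0.55·2.828427 / 0.835165
  = 1.555635 / 0.835165 = 1.863

1.863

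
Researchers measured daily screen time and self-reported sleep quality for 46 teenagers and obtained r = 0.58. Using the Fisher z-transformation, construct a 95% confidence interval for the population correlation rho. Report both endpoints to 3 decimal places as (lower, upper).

(0.348, 0.745)

z_r = atanh(0.58) = 0.662463;  SE = 1/√(n−3) = 1/√43 = 0.152499
z-limits: 0.662463 ± 1.960·0.152499 = 0.662463 ± 0.298898 = [0.363565, 0.961361]
ρ-limits: (tanh 0.363565, tanh 0.961361) = (0.348, 0.745)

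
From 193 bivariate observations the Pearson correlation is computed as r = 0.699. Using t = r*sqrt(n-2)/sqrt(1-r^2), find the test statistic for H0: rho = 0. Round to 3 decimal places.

t = r·√(n−2) / √(1−r²) with r = 0.699, n = 193
  = 0.699·√191 / √(1 − 0.488601)
  = 0.699·13.820275 / 0.715122
  = 9.660372 / 0.715122 = 13.509

13.509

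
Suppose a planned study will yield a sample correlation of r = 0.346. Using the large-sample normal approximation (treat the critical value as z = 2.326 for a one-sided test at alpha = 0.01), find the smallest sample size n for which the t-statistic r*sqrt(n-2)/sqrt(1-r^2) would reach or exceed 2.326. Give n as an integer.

r√(n−2)/√(1−r²) ≥ 2.326  ⇔  n−2 ≥ (2.326)²·(1−r²)/r²
(1−r²)/r² = (1−0.119716)/0.119716 = 7.3531
n ≥ 2 + 5.410276·7.3531 = 2 + 39.7823 = 41.7823
⌈41.7823⌉ = 42

42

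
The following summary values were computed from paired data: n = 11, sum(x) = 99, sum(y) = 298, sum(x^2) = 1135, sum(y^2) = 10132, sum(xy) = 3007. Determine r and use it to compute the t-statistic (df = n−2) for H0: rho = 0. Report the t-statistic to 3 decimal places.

S_xy = nΣxy − ΣxΣy = 11·3007 − 99·298 = 33077 − 29502 = 3575
S_xx = nΣx² − (Σx)² = 11·1135 − 99² = 12485 − 9801 = 2684
S_yy = nΣy² − (Σy)² = 11·10132 − 298² = 111452 − 88804 = 22648
r = S_xy / √(S_xx·S_yy) = 3575 / √(2684·22648) = 3575 / √60787232 = 3575 / 7796.6167 = 0.4585
t = r·√(n−2)/√(1−r²) = 0.4585·√9 / √(1−0.210222) = 1.375500 / 0.888695 = 1.548

1.548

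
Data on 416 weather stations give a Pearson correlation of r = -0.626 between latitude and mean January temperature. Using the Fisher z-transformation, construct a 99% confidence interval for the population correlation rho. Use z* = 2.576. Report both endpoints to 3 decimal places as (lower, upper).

(-0.697, -0.543)

Fisher z: z_r = atanh(r) = ½·ln((1+(-0.626))/(1−(-0.626))) = -0.734811
SE(z) = 1/√(n−3) = 1/√413 = 0.049207
99% ⇒ z* = 2.576; margin = 2.576·0.049207 = 0.126757
CI on z-scale: (-0.861568, -0.608054)
Back-transform: tanh(-0.861568) = -0.697065, tanh(-0.608054) = -0.542756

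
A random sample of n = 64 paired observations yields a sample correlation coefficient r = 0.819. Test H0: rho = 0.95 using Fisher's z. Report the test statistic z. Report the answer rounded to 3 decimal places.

z_r = atanh(0.819) = 1.153773,  z_0 = atanh(0.95) = 1.831781
SE = 1/√(n−3) = 1/√61 = 0.128037
z = (z_r − z_0)/SE = (1.153773 − 1.831781) / 0.128037 = -0.678008 / 0.128037 = -5.295

-5.295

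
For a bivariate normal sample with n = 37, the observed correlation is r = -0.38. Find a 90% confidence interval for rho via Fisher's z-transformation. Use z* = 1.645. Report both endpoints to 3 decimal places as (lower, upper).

(-0.593, -0.117)

z_r = atanh(-0.38) = -0.400060;  SE = 1/√(n−3) = 1/√34 = 0.171499
z-limits: -0.400060 ± 1.645·0.171499 = -0.400060 ± 0.282116 = [-0.682176, -0.117944]
ρ-limits: (tanh -0.682176, tanh -0.117944) = (-0.593, -0.117)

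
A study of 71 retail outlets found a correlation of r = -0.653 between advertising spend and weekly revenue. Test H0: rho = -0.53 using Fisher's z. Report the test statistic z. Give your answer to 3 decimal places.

-1.570

z_r = atanh(-0.653) = -0.780511,  z_0 = atanh(-0.53) = -0.590145
SE = 1/√(n−3) = 1/√68 = 0.121268
z = (z_r − z_0)/SE = (-0.780511 − (-0.590145)) / 0.121268 = -0.190366 / 0.121268 = -1.570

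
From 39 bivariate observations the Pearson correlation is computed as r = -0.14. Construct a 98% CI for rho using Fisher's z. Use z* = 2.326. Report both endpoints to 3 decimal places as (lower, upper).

Fisher z: z_r = atanh(r) = ½·ln((1+(-0.14))/(1−(-0.14))) = -0.140926
SE(z) = 1/√(n−3) = 1/√36 = 0.166667
98% ⇒ z* = 2.326; margin = 2.326·0.166667 = 0.387667
CI on z-scale: (-0.528593, 0.246741)
Back-transform: tanh(-0.528593) = -0.484305, tanh(0.246741) = 0.241853

(-0.484, 0.242)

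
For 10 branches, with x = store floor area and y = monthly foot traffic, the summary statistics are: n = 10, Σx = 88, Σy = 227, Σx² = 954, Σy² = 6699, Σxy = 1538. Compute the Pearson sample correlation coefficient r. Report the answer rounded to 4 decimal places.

-0.8722

S_xy = nΣxy − ΣxΣy = 10·1538 − 88·227 = 15380 − 19976 = -4596
S_xx = nΣx² − (Σx)² = 10·954 − 88² = 9540 − 7744 = 1796
S_yy = nΣy² − (Σy)² = 10·6699 − 227² = 66990 − 51529 = 15461
r = S_xy / √(S_xx·S_yy) = -4596 / √(1796·15461) = -4596 / √27767956 = -4596 / 5269.5309 = -0.8722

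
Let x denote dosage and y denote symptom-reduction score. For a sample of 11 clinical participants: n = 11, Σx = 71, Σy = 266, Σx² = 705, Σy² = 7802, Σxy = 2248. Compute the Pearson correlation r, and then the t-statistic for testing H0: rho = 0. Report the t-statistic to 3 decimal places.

6.741

Numerator: nΣxy − (Σx)(Σy) = 11·2248 − (71)(266) = 5842
Denominator: √[(nΣx²−(Σx)²)(nΣy²−(Σy)²)]
  nΣx²−(Σx)² = 11·705 − 5041 = 2714;  nΣy²−(Σy)² = 11·7802 − 70756 = 15066
  √(2714·15066) = √40889124 = 6394.4604
r = 5842 / 6394.4604 = 0.9136
t = r·√(n−2)/√(1−r²) = 0.9136·√9 / √(1−0.834665) = 2.740800 / 0.406614 = 6.741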